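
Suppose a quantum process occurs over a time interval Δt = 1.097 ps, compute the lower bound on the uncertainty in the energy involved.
300.005 μeV

Using the energy-time uncertainty principle:
ΔEΔt ≥ ℏ/2

The minimum uncertainty in energy is:
ΔE_min = ℏ/(2Δt)
ΔE_min = (1.055e-34 J·s) / (2 × 1.097e-12 s)
ΔE_min = 4.807e-23 J = 300.005 μeV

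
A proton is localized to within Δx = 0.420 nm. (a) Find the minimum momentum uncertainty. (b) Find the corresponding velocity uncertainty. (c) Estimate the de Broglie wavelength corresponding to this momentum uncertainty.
(a) Δp_min = 1.255 × 10^-25 kg·m/s
(b) Δv_min = 75.058 m/s
(c) λ_dB = 5.278 nm

Step-by-step:

(a) From the uncertainty principle:
Δp_min = ℏ/(2Δx) = (1.055e-34 J·s)/(2 × 4.200e-10 m) = 1.255e-25 kg·m/s

(b) The velocity uncertainty:
Δv = Δp/m = (1.255e-25 kg·m/s)/(1.673e-27 kg) = 7.506e+01 m/s = 75.058 m/s

(c) The de Broglie wavelength for this momentum:
λ = h/p = (6.626e-34 J·s)/(1.255e-25 kg·m/s) = 5.278e-09 m = 5.278 nm

Note: The de Broglie wavelength is comparable to the localization size, as expected from wave-particle duality.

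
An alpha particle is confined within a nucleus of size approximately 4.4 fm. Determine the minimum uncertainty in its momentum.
1.198 × 10^-20 kg·m/s

Using the Heisenberg uncertainty principle:
ΔxΔp ≥ ℏ/2

With Δx ≈ L = 4.400e-15 m (the confinement size):
Δp_min = ℏ/(2Δx)
Δp_min = (1.055e-34 J·s) / (2 × 4.400e-15 m)
Δp_min = 1.198e-20 kg·m/s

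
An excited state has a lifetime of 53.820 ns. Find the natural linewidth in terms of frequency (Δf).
1.479 MHz

Using the energy-time uncertainty principle and E = hf:
ΔEΔt ≥ ℏ/2
hΔf·Δt ≥ ℏ/2

The minimum frequency uncertainty is:
Δf = ℏ/(2hτ) = 1/(4πτ)
Δf = 1/(4π × 5.382e-08 s)
Δf = 1.479e+06 Hz = 1.479 MHz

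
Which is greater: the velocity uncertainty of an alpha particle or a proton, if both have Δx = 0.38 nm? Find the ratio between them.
The proton has the larger minimum velocity uncertainty, by a ratio of 4.0.

For both particles, Δp_min = ℏ/(2Δx) = 1.388e-25 kg·m/s (same for both).

The velocity uncertainty is Δv = Δp/m:
- alpha particle: Δv = 1.388e-25 / 6.645e-27 = 2.088e+01 m/s = 20.883 m/s
- proton: Δv = 1.388e-25 / 1.673e-27 = 8.296e+01 m/s = 82.959 m/s

Ratio: 8.296e+01 / 2.088e+01 = 4.0

The lighter particle has larger velocity uncertainty because Δv ∝ 1/m.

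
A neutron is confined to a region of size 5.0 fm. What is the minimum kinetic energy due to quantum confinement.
207.212 keV

Using the uncertainty principle:

1. Position uncertainty: Δx ≈ 5.000e-15 m
2. Minimum momentum uncertainty: Δp = ℏ/(2Δx) = 1.055e-20 kg·m/s
3. Minimum kinetic energy:
   KE = (Δp)²/(2m) = (1.055e-20)²/(2 × 1.675e-27 kg)
   KE = 3.320e-14 J = 207.212 keV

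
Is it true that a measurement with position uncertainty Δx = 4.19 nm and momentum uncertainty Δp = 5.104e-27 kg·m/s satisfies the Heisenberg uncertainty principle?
No, it violates the uncertainty principle (impossible measurement).

Calculate the product ΔxΔp:
ΔxΔp = (4.190e-09 m) × (5.104e-27 kg·m/s)
ΔxΔp = 2.139e-35 J·s

Compare to the minimum allowed value ℏ/2:
ℏ/2 = 5.273e-35 J·s

Since ΔxΔp = 2.139e-35 J·s < 5.273e-35 J·s = ℏ/2,
the measurement violates the uncertainty principle.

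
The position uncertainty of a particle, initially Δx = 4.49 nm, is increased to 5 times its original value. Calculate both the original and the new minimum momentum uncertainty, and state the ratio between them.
Original Δp_min = 1.174 × 10^-26 kg·m/s; new Δp'_min = 2.349 × 10^-27 kg·m/s; ratio Δp'_min/Δp_min = 1/5.

From the uncertainty principle ΔxΔp ≥ ℏ/2, the minimum momentum uncertainty is Δp_min = ℏ/(2Δx).

Original (Δx = 4.49 nm = 4.490e-09 m):
Δp_min = (1.055e-34 J·s)/(2 × 4.490e-09 m) = 1.174e-26 kg·m/s

When Δx → 5Δx:
Δp'_min = ℏ/(2 × 5Δx) = (1/5) × ℏ/(2Δx) = (1/5) × Δp_min
Δp'_min = 1/5 × 1.174e-26 kg·m/s = 2.349e-27 kg·m/s

Since Δp_min ∝ 1/Δx, when Δx is increased to 5 times its original value, Δp_min decreases to 1/5 of its original value.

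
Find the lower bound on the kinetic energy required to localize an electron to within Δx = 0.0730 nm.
1.787 eV

Localizing a particle requires giving it sufficient momentum uncertainty:

1. From uncertainty principle: Δp ≥ ℏ/(2Δx)
   Δp_min = (1.055e-34 J·s) / (2 × 7.300e-11 m)
   Δp_min = 7.223e-25 kg·m/s

2. This momentum uncertainty corresponds to kinetic energy:
   KE ≈ (Δp)²/(2m) = (7.223e-25)²/(2 × 9.109e-31 kg)
   KE = 2.864e-19 J = 1.787 eV

Tighter localization requires more energy.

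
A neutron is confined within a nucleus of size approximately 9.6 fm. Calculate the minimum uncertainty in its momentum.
5.493 × 10^-21 kg·m/s

Using the Heisenberg uncertainty principle:
ΔxΔp ≥ ℏ/2

With Δx ≈ L = 9.600e-15 m (the confinement size):
Δp_min = ℏ/(2Δx)
Δp_min = (1.055e-34 J·s) / (2 × 9.600e-15 m)
Δp_min = 5.493e-21 kg·m/s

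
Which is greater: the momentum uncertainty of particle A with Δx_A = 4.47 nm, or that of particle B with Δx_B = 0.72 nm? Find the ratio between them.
Particle B has the larger minimum momentum uncertainty, by a factor of 6.21.

For each particle, the minimum momentum uncertainty is Δp_min = ℏ/(2Δx):

Particle A: Δp_A = ℏ/(2×4.470e-09 m) = 1.180e-26 kg·m/s
Particle B: Δp_B = ℏ/(2×7.200e-10 m) = 7.323e-26 kg·m/s

Ratio: Δp_B/Δp_A = 6.21

Since Δp_min ∝ 1/Δx, the particle with smaller position uncertainty (B) has larger momentum uncertainty.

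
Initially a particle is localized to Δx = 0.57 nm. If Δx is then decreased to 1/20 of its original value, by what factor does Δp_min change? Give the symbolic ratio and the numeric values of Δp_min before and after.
Original Δp_min = 9.251 × 10^-26 kg·m/s; new Δp'_min = 1.850 × 10^-24 kg·m/s; ratio Δp'_min/Δp_min = 20.

From the uncertainty principle ΔxΔp ≥ ℏ/2, the minimum momentum uncertainty is Δp_min = ℏ/(2Δx).

Original (Δx = 0.57 nm = 5.700e-10 m):
Δp_min = (1.055e-34 J·s)/(2 × 5.700e-10 m) = 9.251e-26 kg·m/s

When Δx → (1/20)Δx:
Δp'_min = ℏ/(2 × (1/20)Δx) = 20 × ℏ/(2Δx) = 20 × Δp_min
Δp'_min = 20 × 9.251e-26 kg·m/s = 1.850e-24 kg·m/s

Since Δp_min ∝ 1/Δx, when Δx is decreased to 1/20 of its original value, Δp_min increases to 20 times its original value.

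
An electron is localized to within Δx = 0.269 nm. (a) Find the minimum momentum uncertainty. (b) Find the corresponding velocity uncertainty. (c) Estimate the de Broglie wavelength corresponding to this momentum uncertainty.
(a) Δp_min = 1.960 × 10^-25 kg·m/s
(b) Δv_min = 215.181 km/s
(c) λ_dB = 3.380 nm

Step-by-step:

(a) From the uncertainty principle:
Δp_min = ℏ/(2Δx) = (1.055e-34 J·s)/(2 × 2.690e-10 m) = 1.960e-25 kg·m/s

(b) The velocity uncertainty:
Δv = Δp/m = (1.960e-25 kg·m/s)/(9.109e-31 kg) = 2.152e+05 m/s = 215.181 km/s

(c) The de Broglie wavelength for this momentum:
λ = h/p = (6.626e-34 J·s)/(1.960e-25 kg·m/s) = 3.380e-09 m = 3.380 nm

Note: The de Broglie wavelength is comparable to the localization size, as expected from wave-particle duality.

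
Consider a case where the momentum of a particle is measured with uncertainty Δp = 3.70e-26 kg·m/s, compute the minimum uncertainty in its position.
1.425 nm

Using the Heisenberg uncertainty principle:
ΔxΔp ≥ ℏ/2

The minimum uncertainty in position is:
Δx_min = ℏ/(2Δp)
Δx_min = (1.055e-34 J·s) / (2 × 3.700e-26 kg·m/s)
Δx_min = 1.425e-09 m = 1.425 nm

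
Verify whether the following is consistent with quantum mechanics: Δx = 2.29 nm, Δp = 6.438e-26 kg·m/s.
Yes, it satisfies the uncertainty principle.

Calculate the product ΔxΔp:
ΔxΔp = (2.290e-09 m) × (6.438e-26 kg·m/s)
ΔxΔp = 1.474e-34 J·s

Compare to the minimum allowed value ℏ/2:
ℏ/2 = 5.273e-35 J·s

Since ΔxΔp = 1.474e-34 J·s ≥ 5.273e-35 J·s = ℏ/2,
the measurement satisfies the uncertainty principle.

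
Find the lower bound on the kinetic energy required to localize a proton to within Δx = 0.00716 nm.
101.188 meV

Localizing a particle requires giving it sufficient momentum uncertainty:

1. From uncertainty principle: Δp ≥ ℏ/(2Δx)
   Δp_min = (1.055e-34 J·s) / (2 × 7.160e-12 m)
   Δp_min = 7.364e-24 kg·m/s

2. This momentum uncertainty corresponds to kinetic energy:
   KE ≈ (Δp)²/(2m) = (7.364e-24)²/(2 × 1.673e-27 kg)
   KE = 1.621e-20 J = 101.188 meV

Tighter localization requires more energy.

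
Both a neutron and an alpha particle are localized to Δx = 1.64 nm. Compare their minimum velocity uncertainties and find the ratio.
The neutron has the larger minimum velocity uncertainty, by a ratio of 4.0.

For both particles, Δp_min = ℏ/(2Δx) = 3.215e-26 kg·m/s (same for both).

The velocity uncertainty is Δv = Δp/m:
- neutron: Δv = 3.215e-26 / 1.675e-27 = 1.920e+01 m/s = 19.196 m/s
- alpha particle: Δv = 3.215e-26 / 6.645e-27 = 4.839e+00 m/s = 4.839 m/s

Ratio: 1.920e+01 / 4.839e+00 = 4.0

The lighter particle has larger velocity uncertainty because Δv ∝ 1/m.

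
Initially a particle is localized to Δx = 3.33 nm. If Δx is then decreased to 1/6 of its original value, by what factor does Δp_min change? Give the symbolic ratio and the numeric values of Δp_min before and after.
Original Δp_min = 1.583 × 10^-26 kg·m/s; new Δp'_min = 9.501 × 10^-26 kg·m/s; ratio Δp'_min/Δp_min = 6.

From the uncertainty principle ΔxΔp ≥ ℏ/2, the minimum momentum uncertainty is Δp_min = ℏ/(2Δx).

Original (Δx = 3.33 nm = 3.330e-09 m):
Δp_min = (1.055e-34 J·s)/(2 × 3.330e-09 m) = 1.583e-26 kg·m/s

When Δx → (1/6)Δx:
Δp'_min = ℏ/(2 × (1/6)Δx) = 6 × ℏ/(2Δx) = 6 × Δp_min
Δp'_min = 6 × 1.583e-26 kg·m/s = 9.501e-26 kg·m/s

Since Δp_min ∝ 1/Δx, when Δx is decreased to 1/6 of its original value, Δp_min increases to 6 times its original value.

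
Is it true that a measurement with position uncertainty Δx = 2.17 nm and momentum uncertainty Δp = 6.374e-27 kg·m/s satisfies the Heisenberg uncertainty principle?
No, it violates the uncertainty principle (impossible measurement).

Calculate the product ΔxΔp:
ΔxΔp = (2.170e-09 m) × (6.374e-27 kg·m/s)
ΔxΔp = 1.383e-35 J·s

Compare to the minimum allowed value ℏ/2:
ℏ/2 = 5.273e-35 J·s

Since ΔxΔp = 1.383e-35 J·s < 5.273e-35 J·s = ℏ/2,
the measurement violates the uncertainty principle.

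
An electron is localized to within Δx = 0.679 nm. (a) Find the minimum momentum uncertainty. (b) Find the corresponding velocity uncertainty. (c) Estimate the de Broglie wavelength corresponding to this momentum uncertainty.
(a) Δp_min = 7.766 × 10^-26 kg·m/s
(b) Δv_min = 85.249 km/s
(c) λ_dB = 8.533 nm

Step-by-step:

(a) From the uncertainty principle:
Δp_min = ℏ/(2Δx) = (1.055e-34 J·s)/(2 × 6.790e-10 m) = 7.766e-26 kg·m/s

(b) The velocity uncertainty:
Δv = Δp/m = (7.766e-26 kg·m/s)/(9.109e-31 kg) = 8.525e+04 m/s = 85.249 km/s

(c) The de Broglie wavelength for this momentum:
λ = h/p = (6.626e-34 J·s)/(7.766e-26 kg·m/s) = 8.533e-09 m = 8.533 nm

Note: The de Broglie wavelength is comparable to the localization size, as expected from wave-particle duality.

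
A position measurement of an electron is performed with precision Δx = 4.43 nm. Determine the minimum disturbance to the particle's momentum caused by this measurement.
1.190 × 10^-26 kg·m/s

The uncertainty principle implies that measuring position disturbs momentum:
ΔxΔp ≥ ℏ/2

When we measure position with precision Δx, we necessarily introduce a momentum uncertainty:
Δp ≥ ℏ/(2Δx)
Δp_min = (1.055e-34 J·s) / (2 × 4.430e-09 m)
Δp_min = 1.190e-26 kg·m/s

The more precisely we measure position, the greater the momentum disturbance.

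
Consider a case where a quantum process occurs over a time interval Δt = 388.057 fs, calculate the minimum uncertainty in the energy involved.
848.087 μeV

Using the energy-time uncertainty principle:
ΔEΔt ≥ ℏ/2

The minimum uncertainty in energy is:
ΔE_min = ℏ/(2Δt)
ΔE_min = (1.055e-34 J·s) / (2 × 3.881e-13 s)
ΔE_min = 1.359e-22 J = 848.087 μeV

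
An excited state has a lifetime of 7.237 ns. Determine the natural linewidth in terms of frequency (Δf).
10.996 MHz

Using the energy-time uncertainty principle and E = hf:
ΔEΔt ≥ ℏ/2
hΔf·Δt ≥ ℏ/2

The minimum frequency uncertainty is:
Δf = ℏ/(2hτ) = 1/(4πτ)
Δf = 1/(4π × 7.237e-09 s)
Δf = 1.100e+07 Hz = 10.996 MHz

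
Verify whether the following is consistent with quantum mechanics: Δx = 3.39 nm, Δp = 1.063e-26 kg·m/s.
No, it violates the uncertainty principle (impossible measurement).

Calculate the product ΔxΔp:
ΔxΔp = (3.390e-09 m) × (1.063e-26 kg·m/s)
ΔxΔp = 3.604e-35 J·s

Compare to the minimum allowed value ℏ/2:
ℏ/2 = 5.273e-35 J·s

Since ΔxΔp = 3.604e-35 J·s < 5.273e-35 J·s = ℏ/2,
the measurement violates the uncertainty principle.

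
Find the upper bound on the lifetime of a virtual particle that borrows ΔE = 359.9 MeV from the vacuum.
9.144 × 10^-25 s

Using the energy-time uncertainty principle:
ΔEΔt ≥ ℏ/2

For a virtual particle borrowing energy ΔE, the maximum lifetime is:
Δt_max = ℏ/(2ΔE)

Converting energy:
ΔE = 359.9 MeV = 5.766e-11 J

Δt_max = (1.055e-34 J·s) / (2 × 5.766e-11 J)
Δt_max = 9.144e-25 s = 9.144 × 10^-25 s

Virtual particles with higher borrowed energy exist for shorter times.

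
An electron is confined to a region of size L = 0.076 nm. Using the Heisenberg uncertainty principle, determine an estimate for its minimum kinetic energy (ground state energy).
1.649 eV

Using the uncertainty principle to estimate ground state energy:

1. The position uncertainty is approximately the confinement size:
   Δx ≈ L = 7.600e-11 m

2. From ΔxΔp ≥ ℏ/2, the minimum momentum uncertainty is:
   Δp ≈ ℏ/(2L) = 6.938e-25 kg·m/s

3. The kinetic energy is approximately:
   KE ≈ (Δp)²/(2m) = (6.938e-25)²/(2 × 9.109e-31 kg)
   KE ≈ 2.642e-19 J = 1.649 eV

This is an order-of-magnitude estimate of the ground state energy.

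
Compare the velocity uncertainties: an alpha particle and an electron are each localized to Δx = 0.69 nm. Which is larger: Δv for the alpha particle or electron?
The electron has the larger minimum velocity uncertainty, by a ratio of 7294.3.

For both particles, Δp_min = ℏ/(2Δx) = 7.642e-26 kg·m/s (same for both).

The velocity uncertainty is Δv = Δp/m:
- alpha particle: Δv = 7.642e-26 / 6.645e-27 = 1.150e+01 m/s = 11.501 m/s
- electron: Δv = 7.642e-26 / 9.109e-31 = 8.389e+04 m/s = 83.890 km/s

Ratio: 8.389e+04 / 1.150e+01 = 7294.3

The lighter particle has larger velocity uncertainty because Δv ∝ 1/m.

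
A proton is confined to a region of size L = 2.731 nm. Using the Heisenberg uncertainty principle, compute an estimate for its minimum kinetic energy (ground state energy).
695.522 neV

Using the uncertainty principle to estimate ground state energy:

1. The position uncertainty is approximately the confinement size:
   Δx ≈ L = 2.731e-09 m

2. From ΔxΔp ≥ ℏ/2, the minimum momentum uncertainty is:
   Δp ≈ ℏ/(2L) = 1.931e-26 kg·m/s

3. The kinetic energy is approximately:
   KE ≈ (Δp)²/(2m) = (1.931e-26)²/(2 × 1.673e-27 kg)
   KE ≈ 1.114e-25 J = 695.522 neV

This is an order-of-magnitude estimate of the ground state energy.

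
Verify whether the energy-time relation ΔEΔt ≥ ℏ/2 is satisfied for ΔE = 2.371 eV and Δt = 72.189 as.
No, it violates the uncertainty relation.

Calculate the product ΔEΔt:
ΔE = 2.371 eV = 3.799e-19 J
ΔEΔt = (3.799e-19 J) × (7.219e-17 s)
ΔEΔt = 2.742e-35 J·s

Compare to the minimum allowed value ℏ/2:
ℏ/2 = 5.273e-35 J·s

Since ΔEΔt = 2.742e-35 J·s < 5.273e-35 J·s = ℏ/2,
this violates the uncertainty relation.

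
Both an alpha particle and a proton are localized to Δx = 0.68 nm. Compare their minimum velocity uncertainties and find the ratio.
The proton has the larger minimum velocity uncertainty, by a ratio of 4.0.

For both particles, Δp_min = ℏ/(2Δx) = 7.754e-26 kg·m/s (same for both).

The velocity uncertainty is Δv = Δp/m:
- alpha particle: Δv = 7.754e-26 / 6.645e-27 = 1.167e+01 m/s = 11.670 m/s
- proton: Δv = 7.754e-26 / 1.673e-27 = 4.636e+01 m/s = 46.360 m/s

Ratio: 4.636e+01 / 1.167e+01 = 4.0

The lighter particle has larger velocity uncertainty because Δv ∝ 1/m.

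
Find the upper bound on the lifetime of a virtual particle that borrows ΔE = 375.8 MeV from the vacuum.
8.757 × 10^-25 s

Using the energy-time uncertainty principle:
ΔEΔt ≥ ℏ/2

For a virtual particle borrowing energy ΔE, the maximum lifetime is:
Δt_max = ℏ/(2ΔE)

Converting energy:
ΔE = 375.8 MeV = 6.021e-11 J

Δt_max = (1.055e-34 J·s) / (2 × 6.021e-11 J)
Δt_max = 8.757e-25 s = 8.757 × 10^-25 s

Virtual particles with higher borrowed energy exist for shorter times.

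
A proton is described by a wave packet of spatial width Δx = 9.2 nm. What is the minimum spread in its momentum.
5.731 × 10^-27 kg·m/s

For a wave packet, the spatial width Δx and momentum spread Δp are related by the uncertainty principle:
ΔxΔp ≥ ℏ/2

The minimum momentum spread is:
Δp_min = ℏ/(2Δx)
Δp_min = (1.055e-34 J·s) / (2 × 9.200e-09 m)
Δp_min = 5.731e-27 kg·m/s

A wave packet cannot have both a well-defined position and well-defined momentum.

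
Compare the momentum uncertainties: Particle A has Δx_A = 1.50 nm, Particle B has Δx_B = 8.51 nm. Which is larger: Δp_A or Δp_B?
Particle A has the larger minimum momentum uncertainty, by a factor of 5.67.

For each particle, the minimum momentum uncertainty is Δp_min = ℏ/(2Δx):

Particle A: Δp_A = ℏ/(2×1.500e-09 m) = 3.515e-26 kg·m/s
Particle B: Δp_B = ℏ/(2×8.510e-09 m) = 6.196e-27 kg·m/s

Ratio: Δp_A/Δp_B = 5.67

Since Δp_min ∝ 1/Δx, the particle with smaller position uncertainty (A) has larger momentum uncertainty.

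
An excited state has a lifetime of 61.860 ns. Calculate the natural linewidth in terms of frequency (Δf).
1.286 MHz

Using the energy-time uncertainty principle and E = hf:
ΔEΔt ≥ ℏ/2
hΔf·Δt ≥ ℏ/2

The minimum frequency uncertainty is:
Δf = ℏ/(2hτ) = 1/(4πτ)
Δf = 1/(4π × 6.186e-08 s)
Δf = 1.286e+06 Hz = 1.286 MHz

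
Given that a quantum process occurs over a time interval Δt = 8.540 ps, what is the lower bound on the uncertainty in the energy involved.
38.537 μeV

Using the energy-time uncertainty principle:
ΔEΔt ≥ ℏ/2

The minimum uncertainty in energy is:
ΔE_min = ℏ/(2Δt)
ΔE_min = (1.055e-34 J·s) / (2 × 8.540e-12 s)
ΔE_min = 6.174e-24 J = 38.537 μeV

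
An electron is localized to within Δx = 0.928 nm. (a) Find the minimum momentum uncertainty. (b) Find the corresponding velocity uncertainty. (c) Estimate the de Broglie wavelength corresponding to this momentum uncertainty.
(a) Δp_min = 5.682 × 10^-26 kg·m/s
(b) Δv_min = 62.375 km/s
(c) λ_dB = 11.662 nm

Step-by-step:

(a) From the uncertainty principle:
Δp_min = ℏ/(2Δx) = (1.055e-34 J·s)/(2 × 9.280e-10 m) = 5.682e-26 kg·m/s

(b) The velocity uncertainty:
Δv = Δp/m = (5.682e-26 kg·m/s)/(9.109e-31 kg) = 6.237e+04 m/s = 62.375 km/s

(c) The de Broglie wavelength for this momentum:
λ = h/p = (6.626e-34 J·s)/(5.682e-26 kg·m/s) = 1.166e-08 m = 11.662 nm

Note: The de Broglie wavelength is comparable to the localization size, as expected from wave-particle duality.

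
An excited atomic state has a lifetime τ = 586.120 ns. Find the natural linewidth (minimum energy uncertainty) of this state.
561.499 peV

Using the energy-time uncertainty principle:
ΔEΔt ≥ ℏ/2

The lifetime τ represents the time uncertainty Δt.
The natural linewidth (minimum energy uncertainty) is:

ΔE = ℏ/(2τ)
ΔE = (1.055e-34 J·s) / (2 × 5.861e-07 s)
ΔE = 8.996e-29 J = 561.499 peV

This natural linewidth limits the precision of spectroscopic measurements.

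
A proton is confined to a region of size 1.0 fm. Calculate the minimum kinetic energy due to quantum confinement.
5.187 MeV

Using the uncertainty principle:

1. Position uncertainty: Δx ≈ 1.000e-15 m
2. Minimum momentum uncertainty: Δp = ℏ/(2Δx) = 5.273e-20 kg·m/s
3. Minimum kinetic energy:
   KE = (Δp)²/(2m) = (5.273e-20)²/(2 × 1.673e-27 kg)
   KE = 8.311e-13 J = 5.187 MeV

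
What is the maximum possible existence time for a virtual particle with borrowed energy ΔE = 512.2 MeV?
6.425 × 10^-25 s

Using the energy-time uncertainty principle:
ΔEΔt ≥ ℏ/2

For a virtual particle borrowing energy ΔE, the maximum lifetime is:
Δt_max = ℏ/(2ΔE)

Converting energy:
ΔE = 512.2 MeV = 8.206e-11 J

Δt_max = (1.055e-34 J·s) / (2 × 8.206e-11 J)
Δt_max = 6.425e-25 s = 6.425 × 10^-25 s

Virtual particles with higher borrowed energy exist for shorter times.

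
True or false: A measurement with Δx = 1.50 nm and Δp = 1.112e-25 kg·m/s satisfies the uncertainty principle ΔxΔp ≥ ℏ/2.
Yes, it satisfies the uncertainty principle.

Calculate the product ΔxΔp:
ΔxΔp = (1.500e-09 m) × (1.112e-25 kg·m/s)
ΔxΔp = 1.668e-34 J·s

Compare to the minimum allowed value ℏ/2:
ℏ/2 = 5.273e-35 J·s

Since ΔxΔp = 1.668e-34 J·s ≥ 5.273e-35 J·s = ℏ/2,
the measurement satisfies the uncertainty principle.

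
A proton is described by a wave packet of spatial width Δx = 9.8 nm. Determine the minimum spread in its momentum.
5.380 × 10^-27 kg·m/s

For a wave packet, the spatial width Δx and momentum spread Δp are related by the uncertainty principle:
ΔxΔp ≥ ℏ/2

The minimum momentum spread is:
Δp_min = ℏ/(2Δx)
Δp_min = (1.055e-34 J·s) / (2 × 9.800e-09 m)
Δp_min = 5.380e-27 kg·m/s

A wave packet cannot have both a well-defined position and well-defined momentum.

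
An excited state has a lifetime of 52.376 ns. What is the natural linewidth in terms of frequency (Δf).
1.519 MHz

Using the energy-time uncertainty principle and E = hf:
ΔEΔt ≥ ℏ/2
hΔf·Δt ≥ ℏ/2

The minimum frequency uncertainty is:
Δf = ℏ/(2hτ) = 1/(4πτ)
Δf = 1/(4π × 5.238e-08 s)
Δf = 1.519e+06 Hz = 1.519 MHz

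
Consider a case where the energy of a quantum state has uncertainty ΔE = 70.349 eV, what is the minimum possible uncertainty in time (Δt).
4.678 as

Using the energy-time uncertainty principle:
ΔEΔt ≥ ℏ/2

The minimum uncertainty in time is:
Δt_min = ℏ/(2ΔE)
Δt_min = (1.055e-34 J·s) / (2 × 1.127e-17 J)
Δt_min = 4.678e-18 s = 4.678 as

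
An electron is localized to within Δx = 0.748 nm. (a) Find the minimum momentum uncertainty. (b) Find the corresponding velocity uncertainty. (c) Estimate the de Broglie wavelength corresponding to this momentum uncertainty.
(a) Δp_min = 7.049 × 10^-26 kg·m/s
(b) Δv_min = 77.385 km/s
(c) λ_dB = 9.400 nm

Step-by-step:

(a) From the uncertainty principle:
Δp_min = ℏ/(2Δx) = (1.055e-34 J·s)/(2 × 7.480e-10 m) = 7.049e-26 kg·m/s

(b) The velocity uncertainty:
Δv = Δp/m = (7.049e-26 kg·m/s)/(9.109e-31 kg) = 7.738e+04 m/s = 77.385 km/s

(c) The de Broglie wavelength for this momentum:
λ = h/p = (6.626e-34 J·s)/(7.049e-26 kg·m/s) = 9.400e-09 m = 9.400 nm

Note: The de Broglie wavelength is comparable to the localization size, as expected from wave-particle duality.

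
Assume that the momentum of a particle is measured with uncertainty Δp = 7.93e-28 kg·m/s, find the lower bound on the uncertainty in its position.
66.493 nm

Using the Heisenberg uncertainty principle:
ΔxΔp ≥ ℏ/2

The minimum uncertainty in position is:
Δx_min = ℏ/(2Δp)
Δx_min = (1.055e-34 J·s) / (2 × 7.930e-28 kg·m/s)
Δx_min = 6.649e-08 m = 66.493 nm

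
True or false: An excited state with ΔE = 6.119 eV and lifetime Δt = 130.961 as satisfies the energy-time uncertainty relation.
Yes, it satisfies the uncertainty relation.

Calculate the product ΔEΔt:
ΔE = 6.119 eV = 9.804e-19 J
ΔEΔt = (9.804e-19 J) × (1.310e-16 s)
ΔEΔt = 1.284e-34 J·s

Compare to the minimum allowed value ℏ/2:
ℏ/2 = 5.273e-35 J·s

Since ΔEΔt = 1.284e-34 J·s ≥ 5.273e-35 J·s = ℏ/2,
this satisfies the uncertainty relation.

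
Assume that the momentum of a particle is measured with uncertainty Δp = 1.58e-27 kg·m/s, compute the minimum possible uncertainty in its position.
33.373 nm

Using the Heisenberg uncertainty principle:
ΔxΔp ≥ ℏ/2

The minimum uncertainty in position is:
Δx_min = ℏ/(2Δp)
Δx_min = (1.055e-34 J·s) / (2 × 1.580e-27 kg·m/s)
Δx_min = 3.337e-08 m = 33.373 nm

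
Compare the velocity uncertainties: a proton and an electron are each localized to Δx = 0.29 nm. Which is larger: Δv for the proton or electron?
The electron has the larger minimum velocity uncertainty, by a ratio of 1836.2.

For both particles, Δp_min = ℏ/(2Δx) = 1.818e-25 kg·m/s (same for both).

The velocity uncertainty is Δv = Δp/m:
- proton: Δv = 1.818e-25 / 1.673e-27 = 1.087e+02 m/s = 108.705 m/s
- electron: Δv = 1.818e-25 / 9.109e-31 = 1.996e+05 m/s = 199.599 km/s

Ratio: 1.996e+05 / 1.087e+02 = 1836.2

The lighter particle has larger velocity uncertainty because Δv ∝ 1/m.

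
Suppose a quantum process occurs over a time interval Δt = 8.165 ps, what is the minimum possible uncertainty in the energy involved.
40.307 μeV

Using the energy-time uncertainty principle:
ΔEΔt ≥ ℏ/2

The minimum uncertainty in energy is:
ΔE_min = ℏ/(2Δt)
ΔE_min = (1.055e-34 J·s) / (2 × 8.165e-12 s)
ΔE_min = 6.458e-24 J = 40.307 μeV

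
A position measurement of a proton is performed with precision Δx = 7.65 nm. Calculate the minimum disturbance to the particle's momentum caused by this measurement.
6.893 × 10^-27 kg·m/s

The uncertainty principle implies that measuring position disturbs momentum:
ΔxΔp ≥ ℏ/2

When we measure position with precision Δx, we necessarily introduce a momentum uncertainty:
Δp ≥ ℏ/(2Δx)
Δp_min = (1.055e-34 J·s) / (2 × 7.650e-09 m)
Δp_min = 6.893e-27 kg·m/s

The more precisely we measure position, the greater the momentum disturbance.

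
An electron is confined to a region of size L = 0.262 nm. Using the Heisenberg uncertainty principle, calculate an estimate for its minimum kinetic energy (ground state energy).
138.759 meV

Using the uncertainty principle to estimate ground state energy:

1. The position uncertainty is approximately the confinement size:
   Δx ≈ L = 2.620e-10 m

2. From ΔxΔp ≥ ℏ/2, the minimum momentum uncertainty is:
   Δp ≈ ℏ/(2L) = 2.013e-25 kg·m/s

3. The kinetic energy is approximately:
   KE ≈ (Δp)²/(2m) = (2.013e-25)²/(2 × 9.109e-31 kg)
   KE ≈ 2.223e-20 J = 138.759 meV

This is an order-of-magnitude estimate of the ground state energy.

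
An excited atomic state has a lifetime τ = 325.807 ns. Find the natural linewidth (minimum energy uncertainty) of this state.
1.010 neV

Using the energy-time uncertainty principle:
ΔEΔt ≥ ℏ/2

The lifetime τ represents the time uncertainty Δt.
The natural linewidth (minimum energy uncertainty) is:

ΔE = ℏ/(2τ)
ΔE = (1.055e-34 J·s) / (2 × 3.258e-07 s)
ΔE = 1.618e-28 J = 1.010 neV

This natural linewidth limits the precision of spectroscopic measurements.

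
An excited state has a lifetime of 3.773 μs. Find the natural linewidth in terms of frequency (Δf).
21.091 kHz

Using the energy-time uncertainty principle and E = hf:
ΔEΔt ≥ ℏ/2
hΔf·Δt ≥ ℏ/2

The minimum frequency uncertainty is:
Δf = ℏ/(2hτ) = 1/(4πτ)
Δf = 1/(4π × 3.773e-06 s)
Δf = 2.109e+04 Hz = 21.091 kHz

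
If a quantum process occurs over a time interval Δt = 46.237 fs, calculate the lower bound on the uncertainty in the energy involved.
7.118 meV

Using the energy-time uncertainty principle:
ΔEΔt ≥ ℏ/2

The minimum uncertainty in energy is:
ΔE_min = ℏ/(2Δt)
ΔE_min = (1.055e-34 J·s) / (2 × 4.624e-14 s)
ΔE_min = 1.140e-21 J = 7.118 meV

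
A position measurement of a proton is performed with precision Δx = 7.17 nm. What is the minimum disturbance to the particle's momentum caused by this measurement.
7.354 × 10^-27 kg·m/s

The uncertainty principle implies that measuring position disturbs momentum:
ΔxΔp ≥ ℏ/2

When we measure position with precision Δx, we necessarily introduce a momentum uncertainty:
Δp ≥ ℏ/(2Δx)
Δp_min = (1.055e-34 J·s) / (2 × 7.170e-09 m)
Δp_min = 7.354e-27 kg·m/s

The more precisely we measure position, the greater the momentum disturbance.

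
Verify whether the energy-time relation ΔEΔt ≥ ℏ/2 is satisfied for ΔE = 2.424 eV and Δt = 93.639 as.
No, it violates the uncertainty relation.

Calculate the product ΔEΔt:
ΔE = 2.424 eV = 3.884e-19 J
ΔEΔt = (3.884e-19 J) × (9.364e-17 s)
ΔEΔt = 3.637e-35 J·s

Compare to the minimum allowed value ℏ/2:
ℏ/2 = 5.273e-35 J·s

Since ΔEΔt = 3.637e-35 J·s < 5.273e-35 J·s = ℏ/2,
this violates the uncertainty relation.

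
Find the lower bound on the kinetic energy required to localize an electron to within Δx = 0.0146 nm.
44.685 eV

Localizing a particle requires giving it sufficient momentum uncertainty:

1. From uncertainty principle: Δp ≥ ℏ/(2Δx)
   Δp_min = (1.055e-34 J·s) / (2 × 1.460e-11 m)
   Δp_min = 3.612e-24 kg·m/s

2. This momentum uncertainty corresponds to kinetic energy:
   KE ≈ (Δp)²/(2m) = (3.612e-24)²/(2 × 9.109e-31 kg)
   KE = 7.159e-18 J = 44.685 eV

Tighter localization requires more energy.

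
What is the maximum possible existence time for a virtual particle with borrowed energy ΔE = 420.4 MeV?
7.828 × 10^-25 s

Using the energy-time uncertainty principle:
ΔEΔt ≥ ℏ/2

For a virtual particle borrowing energy ΔE, the maximum lifetime is:
Δt_max = ℏ/(2ΔE)

Converting energy:
ΔE = 420.4 MeV = 6.736e-11 J

Δt_max = (1.055e-34 J·s) / (2 × 6.736e-11 J)
Δt_max = 7.828e-25 s = 7.828 × 10^-25 s

Virtual particles with higher borrowed energy exist for shorter times.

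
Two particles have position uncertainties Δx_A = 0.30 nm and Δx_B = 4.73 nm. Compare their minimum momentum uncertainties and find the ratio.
Particle A has the larger minimum momentum uncertainty, by a factor of 15.77.

For each particle, the minimum momentum uncertainty is Δp_min = ℏ/(2Δx):

Particle A: Δp_A = ℏ/(2×3.000e-10 m) = 1.758e-25 kg·m/s
Particle B: Δp_B = ℏ/(2×4.730e-09 m) = 1.115e-26 kg·m/s

Ratio: Δp_A/Δp_B = 15.77

Since Δp_min ∝ 1/Δx, the particle with smaller position uncertainty (A) has larger momentum uncertainty.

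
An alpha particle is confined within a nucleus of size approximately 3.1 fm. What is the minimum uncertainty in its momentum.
1.701 × 10^-20 kg·m/s

Using the Heisenberg uncertainty principle:
ΔxΔp ≥ ℏ/2

With Δx ≈ L = 3.100e-15 m (the confinement size):
Δp_min = ℏ/(2Δx)
Δp_min = (1.055e-34 J·s) / (2 × 3.100e-15 m)
Δp_min = 1.701e-20 kg·m/s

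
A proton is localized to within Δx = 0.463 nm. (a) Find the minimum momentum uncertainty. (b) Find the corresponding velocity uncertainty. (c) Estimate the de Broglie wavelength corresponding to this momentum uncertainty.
(a) Δp_min = 1.139 × 10^-25 kg·m/s
(b) Δv_min = 68.088 m/s
(c) λ_dB = 5.818 nm

Step-by-step:

(a) From the uncertainty principle:
Δp_min = ℏ/(2Δx) = (1.055e-34 J·s)/(2 × 4.630e-10 m) = 1.139e-25 kg·m/s

(b) The velocity uncertainty:
Δv = Δp/m = (1.139e-25 kg·m/s)/(1.673e-27 kg) = 6.809e+01 m/s = 68.088 m/s

(c) The de Broglie wavelength for this momentum:
λ = h/p = (6.626e-34 J·s)/(1.139e-25 kg·m/s) = 5.818e-09 m = 5.818 nm

Note: The de Broglie wavelength is comparable to the localization size, as expected from wave-particle duality.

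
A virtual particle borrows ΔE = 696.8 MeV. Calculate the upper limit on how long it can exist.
4.723 × 10^-25 s

Using the energy-time uncertainty principle:
ΔEΔt ≥ ℏ/2

For a virtual particle borrowing energy ΔE, the maximum lifetime is:
Δt_max = ℏ/(2ΔE)

Converting energy:
ΔE = 696.8 MeV = 1.116e-10 J

Δt_max = (1.055e-34 J·s) / (2 × 1.116e-10 J)
Δt_max = 4.723e-25 s = 4.723 × 10^-25 s

Virtual particles with higher borrowed energy exist for shorter times.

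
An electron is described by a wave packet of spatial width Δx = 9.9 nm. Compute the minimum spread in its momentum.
5.326 × 10^-27 kg·m/s

For a wave packet, the spatial width Δx and momentum spread Δp are related by the uncertainty principle:
ΔxΔp ≥ ℏ/2

The minimum momentum spread is:
Δp_min = ℏ/(2Δx)
Δp_min = (1.055e-34 J·s) / (2 × 9.900e-09 m)
Δp_min = 5.326e-27 kg·m/s

A wave packet cannot have both a well-defined position and well-defined momentum.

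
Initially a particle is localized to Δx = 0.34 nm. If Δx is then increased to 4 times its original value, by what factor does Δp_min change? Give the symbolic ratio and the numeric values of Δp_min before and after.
Original Δp_min = 1.551 × 10^-25 kg·m/s; new Δp'_min = 3.877 × 10^-26 kg·m/s; ratio Δp'_min/Δp_min = 1/4.

From the uncertainty principle ΔxΔp ≥ ℏ/2, the minimum momentum uncertainty is Δp_min = ℏ/(2Δx).

Original (Δx = 0.34 nm = 3.400e-10 m):
Δp_min = (1.055e-34 J·s)/(2 × 3.400e-10 m) = 1.551e-25 kg·m/s

When Δx → 4Δx:
Δp'_min = ℏ/(2 × 4Δx) = (1/4) × ℏ/(2Δx) = (1/4) × Δp_min
Δp'_min = 1/4 × 1.551e-25 kg·m/s = 3.877e-26 kg·m/s

Since Δp_min ∝ 1/Δx, when Δx is increased to 4 times its original value, Δp_min decreases to 1/4 of its original value.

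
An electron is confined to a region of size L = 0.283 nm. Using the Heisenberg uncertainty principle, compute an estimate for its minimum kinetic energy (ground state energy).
118.930 meV

Using the uncertainty principle to estimate ground state energy:

1. The position uncertainty is approximately the confinement size:
   Δx ≈ L = 2.830e-10 m

2. From ΔxΔp ≥ ℏ/2, the minimum momentum uncertainty is:
   Δp ≈ ℏ/(2L) = 1.863e-25 kg·m/s

3. The kinetic energy is approximately:
   KE ≈ (Δp)²/(2m) = (1.863e-25)²/(2 × 9.109e-31 kg)
   KE ≈ 1.905e-20 J = 118.930 meV

This is an order-of-magnitude estimate of the ground state energy.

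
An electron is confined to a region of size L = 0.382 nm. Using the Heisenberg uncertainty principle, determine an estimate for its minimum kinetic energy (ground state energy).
65.273 meV

Using the uncertainty principle to estimate ground state energy:

1. The position uncertainty is approximately the confinement size:
   Δx ≈ L = 3.820e-10 m

2. From ΔxΔp ≥ ℏ/2, the minimum momentum uncertainty is:
   Δp ≈ ℏ/(2L) = 1.380e-25 kg·m/s

3. The kinetic energy is approximately:
   KE ≈ (Δp)²/(2m) = (1.380e-25)²/(2 × 9.109e-31 kg)
   KE ≈ 1.046e-20 J = 65.273 meV

This is an order-of-magnitude estimate of the ground state energy.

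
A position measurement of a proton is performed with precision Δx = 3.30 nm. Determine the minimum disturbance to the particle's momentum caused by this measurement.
1.598 × 10^-26 kg·m/s

The uncertainty principle implies that measuring position disturbs momentum:
ΔxΔp ≥ ℏ/2

When we measure position with precision Δx, we necessarily introduce a momentum uncertainty:
Δp ≥ ℏ/(2Δx)
Δp_min = (1.055e-34 J·s) / (2 × 3.300e-09 m)
Δp_min = 1.598e-26 kg·m/s

The more precisely we measure position, the greater the momentum disturbance.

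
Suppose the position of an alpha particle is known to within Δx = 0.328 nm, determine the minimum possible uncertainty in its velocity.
24.194 m/s

Using the Heisenberg uncertainty principle and Δp = mΔv:
ΔxΔp ≥ ℏ/2
Δx(mΔv) ≥ ℏ/2

The minimum uncertainty in velocity is:
Δv_min = ℏ/(2mΔx)
Δv_min = (1.055e-34 J·s) / (2 × 6.645e-27 kg × 3.280e-10 m)
Δv_min = 2.419e+01 m/s = 24.194 m/s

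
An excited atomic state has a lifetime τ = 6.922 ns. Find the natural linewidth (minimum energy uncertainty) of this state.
47.545 neV

Using the energy-time uncertainty principle:
ΔEΔt ≥ ℏ/2

The lifetime τ represents the time uncertainty Δt.
The natural linewidth (minimum energy uncertainty) is:

ΔE = ℏ/(2τ)
ΔE = (1.055e-34 J·s) / (2 × 6.922e-09 s)
ΔE = 7.618e-27 J = 47.545 neV

This natural linewidth limits the precision of spectroscopic measurements.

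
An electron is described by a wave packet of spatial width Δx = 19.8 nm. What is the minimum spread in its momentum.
2.663 × 10^-27 kg·m/s

For a wave packet, the spatial width Δx and momentum spread Δp are related by the uncertainty principle:
ΔxΔp ≥ ℏ/2

The minimum momentum spread is:
Δp_min = ℏ/(2Δx)
Δp_min = (1.055e-34 J·s) / (2 × 1.980e-08 m)
Δp_min = 2.663e-27 kg·m/s

A wave packet cannot have both a well-defined position and well-defined momentum.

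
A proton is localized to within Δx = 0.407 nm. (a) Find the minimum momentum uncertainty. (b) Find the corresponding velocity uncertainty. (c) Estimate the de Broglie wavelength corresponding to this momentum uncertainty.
(a) Δp_min = 1.296 × 10^-25 kg·m/s
(b) Δv_min = 77.456 m/s
(c) λ_dB = 5.115 nm

Step-by-step:

(a) From the uncertainty principle:
Δp_min = ℏ/(2Δx) = (1.055e-34 J·s)/(2 × 4.070e-10 m) = 1.296e-25 kg·m/s

(b) The velocity uncertainty:
Δv = Δp/m = (1.296e-25 kg·m/s)/(1.673e-27 kg) = 7.746e+01 m/s = 77.456 m/s

(c) The de Broglie wavelength for this momentum:
λ = h/p = (6.626e-34 J·s)/(1.296e-25 kg·m/s) = 5.115e-09 m = 5.115 nm

Note: The de Broglie wavelength is comparable to the localization size, as expected from wave-particle duality.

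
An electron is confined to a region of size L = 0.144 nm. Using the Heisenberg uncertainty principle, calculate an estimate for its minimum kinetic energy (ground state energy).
459.344 meV

Using the uncertainty principle to estimate ground state energy:

1. The position uncertainty is approximately the confinement size:
   Δx ≈ L = 1.440e-10 m

2. From ΔxΔp ≥ ℏ/2, the minimum momentum uncertainty is:
   Δp ≈ ℏ/(2L) = 3.662e-25 kg·m/s

3. The kinetic energy is approximately:
   KE ≈ (Δp)²/(2m) = (3.662e-25)²/(2 × 9.109e-31 kg)
   KE ≈ 7.360e-20 J = 459.344 meV

This is an order-of-magnitude estimate of the ground state energy.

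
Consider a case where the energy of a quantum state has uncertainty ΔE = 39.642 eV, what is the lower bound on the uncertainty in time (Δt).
8.302 as

Using the energy-time uncertainty principle:
ΔEΔt ≥ ℏ/2

The minimum uncertainty in time is:
Δt_min = ℏ/(2ΔE)
Δt_min = (1.055e-34 J·s) / (2 × 6.351e-18 J)
Δt_min = 8.302e-18 s = 8.302 as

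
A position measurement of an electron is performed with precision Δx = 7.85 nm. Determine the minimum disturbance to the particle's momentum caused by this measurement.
6.717 × 10^-27 kg·m/s

The uncertainty principle implies that measuring position disturbs momentum:
ΔxΔp ≥ ℏ/2

When we measure position with precision Δx, we necessarily introduce a momentum uncertainty:
Δp ≥ ℏ/(2Δx)
Δp_min = (1.055e-34 J·s) / (2 × 7.850e-09 m)
Δp_min = 6.717e-27 kg·m/s

The more precisely we measure position, the greater the momentum disturbance.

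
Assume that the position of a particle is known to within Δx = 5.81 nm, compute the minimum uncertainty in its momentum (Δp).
9.075 × 10^-27 kg·m/s

Using the Heisenberg uncertainty principle:
ΔxΔp ≥ ℏ/2

The minimum uncertainty in momentum is:
Δp_min = ℏ/(2Δx)
Δp_min = (1.055e-34 J·s) / (2 × 5.810e-09 m)
Δp_min = 9.075e-27 kg·m/s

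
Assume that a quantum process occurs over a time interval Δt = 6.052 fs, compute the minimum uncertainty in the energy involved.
54.380 meV

Using the energy-time uncertainty principle:
ΔEΔt ≥ ℏ/2

The minimum uncertainty in energy is:
ΔE_min = ℏ/(2Δt)
ΔE_min = (1.055e-34 J·s) / (2 × 6.052e-15 s)
ΔE_min = 8.713e-21 J = 54.380 meV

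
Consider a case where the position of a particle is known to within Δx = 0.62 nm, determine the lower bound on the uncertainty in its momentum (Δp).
8.505 × 10^-26 kg·m/s

Using the Heisenberg uncertainty principle:
ΔxΔp ≥ ℏ/2

The minimum uncertainty in momentum is:
Δp_min = ℏ/(2Δx)
Δp_min = (1.055e-34 J·s) / (2 × 6.200e-10 m)
Δp_min = 8.505e-26 kg·m/s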